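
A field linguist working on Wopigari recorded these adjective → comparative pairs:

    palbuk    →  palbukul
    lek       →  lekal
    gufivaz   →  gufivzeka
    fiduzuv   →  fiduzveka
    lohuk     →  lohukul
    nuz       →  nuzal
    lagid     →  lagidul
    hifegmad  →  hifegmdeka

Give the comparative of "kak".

kakal

lek and lohuk both end in -k yet inflect differently (lekal, lohukul), so the final letter is not what conditions the rule; the number of vowels is.
"kak" has 1 vowel. The stems with 1 vowel (lek → lekal, nuz → nuzal) add -al.
So kak → kakal.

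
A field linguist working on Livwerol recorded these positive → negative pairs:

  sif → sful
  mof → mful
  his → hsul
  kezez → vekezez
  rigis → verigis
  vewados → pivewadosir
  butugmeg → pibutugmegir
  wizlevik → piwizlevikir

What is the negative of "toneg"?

his and rigis both end in -s yet inflect differently (hsul, verigis), so the final letter is not what conditions the rule; the number of vowels is.
"toneg" has 2 vowels. The stems with 2 vowels (kezez → vekezez, rigis → verigis) add the prefix ve-.
The other patterns: stems with 1 vowel delete the last vowel and add -ul; stems with 3 vowels add pi- … -ir around the stem.
So toneg → vetoneg.

vetoneg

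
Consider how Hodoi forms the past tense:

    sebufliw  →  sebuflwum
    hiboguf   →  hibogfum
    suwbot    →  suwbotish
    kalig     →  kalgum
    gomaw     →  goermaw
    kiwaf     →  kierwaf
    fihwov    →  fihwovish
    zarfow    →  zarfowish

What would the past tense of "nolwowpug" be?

nolwowpgum

zarfow and gomaw both end in -w yet inflect differently (zarfowish, goermaw), so the final letter is not what conditions the rule; the last vowel is.
"nolwowpug" has last vowel 'u'. The one such stem in the data (hiboguf → hibogfum) deletes the last vowel and adds -um (as do sebufliw, kalig), so the same rule applies.
The other patterns: stems whose last vowel is 'o' add -ish; stems whose last vowel is 'a' insert -er- after the first vowel.
So nolwowpug → nolwowpgum.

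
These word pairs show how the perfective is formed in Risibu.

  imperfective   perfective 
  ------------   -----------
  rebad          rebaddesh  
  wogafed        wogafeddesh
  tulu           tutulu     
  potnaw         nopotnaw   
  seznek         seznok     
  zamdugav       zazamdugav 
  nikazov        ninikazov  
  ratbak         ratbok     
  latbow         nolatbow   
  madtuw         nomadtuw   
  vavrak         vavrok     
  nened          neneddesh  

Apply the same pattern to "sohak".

sohok

"sohak" ends in -k. The stems ending in -k (seznek → seznok, vavrak → vavrok, ratbak → ratbok) change the last vowel to 'o'.
So sohak → sohok.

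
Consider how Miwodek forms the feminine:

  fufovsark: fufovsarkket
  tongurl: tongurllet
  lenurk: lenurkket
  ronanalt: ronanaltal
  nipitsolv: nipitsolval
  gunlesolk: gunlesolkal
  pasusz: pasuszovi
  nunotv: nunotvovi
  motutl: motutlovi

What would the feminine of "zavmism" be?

zavmismovi

fufovsark and gunlesolk both end in -k yet inflect differently (fufovsarkket, gunlesolkal), so the final letter is not what conditions the rule; the second-to-last letter is.
"zavmism" has second-to-last letter 's'. The one such stem in the data (pasusz → pasuszovi) adds -ovi, so the same rule applies.
The other patterns: stems whose second-to-last letter is 'r' double the final consonant and add -et; stems whose second-to-last letter is 'l' add -al.
So zavmism → zavmismovi.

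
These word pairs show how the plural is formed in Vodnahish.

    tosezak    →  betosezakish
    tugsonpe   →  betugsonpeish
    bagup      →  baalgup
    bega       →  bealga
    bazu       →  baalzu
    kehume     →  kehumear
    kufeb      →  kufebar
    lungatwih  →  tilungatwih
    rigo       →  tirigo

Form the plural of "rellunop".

tugsonpe and kehume both end in -e yet inflect differently (betugsonpeish, kehumear), so the final letter is not what conditions the rule; the first letter is.
"rellunop" begins with r-. The one such stem in the data (rigo → tirigo) adds the prefix ti-, so the same rule applies.
So rellunop → tirellunop.

tirellunop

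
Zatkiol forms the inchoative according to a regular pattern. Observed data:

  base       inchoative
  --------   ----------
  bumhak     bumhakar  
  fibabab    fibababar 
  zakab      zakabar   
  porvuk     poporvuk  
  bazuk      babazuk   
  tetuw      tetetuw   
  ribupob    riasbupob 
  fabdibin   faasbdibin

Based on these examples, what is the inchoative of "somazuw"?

bumhak and porvuk both end in -k yet inflect differently (bumhakar, poporvuk), so the final letter is not what conditions the rule; the last vowel is.
"somazuw" has last vowel 'u'. The stems whose last vowel is 'u' (porvuk → poporvuk, bazuk → babazuk, tetuw → tetetuw) repeat the first consonant+vowel as a prefix.
The other patterns: stems whose last vowel is 'a' add -ar; stems whose last vowel is 'i' or 'o' insert -as- after the first vowel.
So somazuw → sosomazuw.

sosomazuw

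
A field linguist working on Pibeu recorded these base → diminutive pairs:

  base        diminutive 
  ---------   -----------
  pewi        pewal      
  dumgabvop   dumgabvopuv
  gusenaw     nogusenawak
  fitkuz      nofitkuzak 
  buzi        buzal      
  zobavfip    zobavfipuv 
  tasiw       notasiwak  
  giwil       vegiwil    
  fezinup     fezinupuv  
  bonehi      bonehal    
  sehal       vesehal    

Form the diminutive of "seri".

seral

"seri" ends in -i. The stems ending in -i (pewi → pewal, bonehi → bonehal, buzi → buzal) drop the final letter and add -al.
The other patterns: stems ending in -p add -uv; stems ending in -l add the prefix ve-; stems ending in -w or -z add no- … -ak around the stem.
So seri → seral.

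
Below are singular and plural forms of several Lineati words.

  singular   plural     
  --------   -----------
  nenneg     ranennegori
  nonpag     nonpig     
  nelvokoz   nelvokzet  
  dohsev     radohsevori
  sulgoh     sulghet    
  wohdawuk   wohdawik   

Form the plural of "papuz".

"papuz" has last vowel 'u'. The one such stem in the data (wohdawuk → wohdawik) changes the last vowel to 'i' (as does nonpag), so the same rule applies.
The other patterns: stems whose last vowel is 'o' delete the last vowel and add -et; stems whose last vowel is 'e' add ra- … -ori around the stem.
So papuz → papiz.

papiz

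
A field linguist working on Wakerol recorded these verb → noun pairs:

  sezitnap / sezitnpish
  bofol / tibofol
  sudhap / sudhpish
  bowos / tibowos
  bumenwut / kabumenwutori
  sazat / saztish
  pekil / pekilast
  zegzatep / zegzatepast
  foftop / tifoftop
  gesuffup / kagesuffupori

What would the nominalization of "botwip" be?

botwipast

gesuffup and foftop both end in -p yet inflect differently (kagesuffupori, tifoftop), so the final letter is not what conditions the rule; the last vowel is.
"botwip" has last vowel 'i'. The one such stem in the data (pekil → pekilast) adds -ast, so the same rule applies.
So botwip → botwipast.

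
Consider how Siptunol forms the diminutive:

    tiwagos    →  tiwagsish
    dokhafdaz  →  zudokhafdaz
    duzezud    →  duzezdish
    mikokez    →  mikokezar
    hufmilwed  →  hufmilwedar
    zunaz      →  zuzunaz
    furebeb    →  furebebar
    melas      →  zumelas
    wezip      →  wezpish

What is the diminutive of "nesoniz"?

nesonzish

"nesoniz" has last vowel 'i'. The one such stem in the data (wezip → wezpish) deletes the last vowel and adds -ish (as do tiwagos, duzezud), so the same rule applies.
The other patterns: stems whose last vowel is 'e' add -ar; stems whose last vowel is 'a' add the prefix zu-.
So nesoniz → nesonzish.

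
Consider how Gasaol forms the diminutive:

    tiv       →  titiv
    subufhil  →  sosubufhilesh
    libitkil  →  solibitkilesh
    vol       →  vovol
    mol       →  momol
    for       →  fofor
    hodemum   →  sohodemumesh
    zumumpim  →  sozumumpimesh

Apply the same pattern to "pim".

pipim

vol and subufhil both end in -l yet inflect differently (vovol, sosubufhilesh), so the final letter is not what conditions the rule; the number of vowels is.
"pim" has 1 vowel. The stems with 1 vowel (vol → vovol, tiv → titiv, mol → momol) repeat the first consonant+vowel as a prefix.
So pim → pipim.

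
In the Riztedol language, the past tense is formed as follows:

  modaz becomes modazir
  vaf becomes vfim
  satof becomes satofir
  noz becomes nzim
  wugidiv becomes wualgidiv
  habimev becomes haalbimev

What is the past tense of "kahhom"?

vaf and satof both end in -f yet inflect differently (vfim, satofir), so the final letter is not what conditions the rule; the number of vowels is.
"kahhom" has 2 vowels. The stems with 2 vowels (satof → satofir, modaz → modazir) add -ir.
So kahhom → kahhomir.

kahhomir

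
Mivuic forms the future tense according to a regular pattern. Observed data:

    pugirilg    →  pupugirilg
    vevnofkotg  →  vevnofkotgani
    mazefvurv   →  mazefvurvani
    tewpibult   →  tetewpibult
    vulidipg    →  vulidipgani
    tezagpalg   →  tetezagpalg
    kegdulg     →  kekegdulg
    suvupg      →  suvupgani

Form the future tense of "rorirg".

pugirilg and vevnofkotg both end in -g yet inflect differently (pupugirilg, vevnofkotgani), so the final letter is not what conditions the rule; the second-to-last letter is.
"rorirg" has second-to-last letter 'r'. The one such stem in the data (mazefvurv → mazefvurvani) adds -ani, so the same rule applies.
So rorirg → rorirgani.

rorirgani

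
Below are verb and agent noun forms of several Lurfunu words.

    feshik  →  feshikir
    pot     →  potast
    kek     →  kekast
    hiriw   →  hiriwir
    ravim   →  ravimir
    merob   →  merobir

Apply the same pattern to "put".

kek and feshik both end in -k yet inflect differently (kekast, feshikir), so the final letter is not what conditions the rule; the number of vowels is.
"put" has 1 vowel. The stems with 1 vowel (kek → kekast, pot → potast) add -ast.
The other pattern: stems with 2 vowels add -ir.
So put → putast.

putast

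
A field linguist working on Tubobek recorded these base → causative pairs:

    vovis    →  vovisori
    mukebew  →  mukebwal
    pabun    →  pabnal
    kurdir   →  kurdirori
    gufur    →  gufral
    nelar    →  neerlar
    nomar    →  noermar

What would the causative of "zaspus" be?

kurdir and nelar both end in -r yet inflect differently (kurdirori, neerlar), so the final letter is not what conditions the rule; the last vowel is.
"zaspus" has last vowel 'u'. The stems whose last vowel is 'u' (pabun → pabnal, gufur → gufral) delete the last vowel and add -al.
So zaspus → zaspsal.

zaspsal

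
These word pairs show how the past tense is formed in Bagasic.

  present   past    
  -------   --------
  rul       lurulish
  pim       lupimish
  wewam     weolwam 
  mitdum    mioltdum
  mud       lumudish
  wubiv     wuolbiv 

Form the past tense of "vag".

luvagish

"vag" has 1 vowel. The stems with 1 vowel (mud → lumudish, pim → lupimish, rul → lurulish) add lu- … -ish around the stem.
The other pattern: stems with 2 vowels insert -ol- after the first vowel.
So vag → luvagish.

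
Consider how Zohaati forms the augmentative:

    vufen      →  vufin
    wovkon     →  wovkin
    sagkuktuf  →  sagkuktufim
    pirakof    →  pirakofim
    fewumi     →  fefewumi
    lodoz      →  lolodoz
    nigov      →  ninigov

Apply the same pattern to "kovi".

kokovi

wovkon and pirakof both have last vowel 'o' yet inflect differently (wovkin, pirakofim), so the last vowel is not what conditions the rule; the final letter is.
"kovi" ends in -i. The one such stem in the data (fewumi → fefewumi) repeats the first consonant+vowel as a prefix (as do lodoz, nigov), so the same rule applies.
So kovi → kokovi.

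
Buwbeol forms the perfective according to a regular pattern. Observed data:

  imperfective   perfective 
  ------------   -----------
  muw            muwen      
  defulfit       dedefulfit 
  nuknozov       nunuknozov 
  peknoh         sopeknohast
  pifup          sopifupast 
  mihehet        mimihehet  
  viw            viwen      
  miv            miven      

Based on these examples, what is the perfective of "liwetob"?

miv and nuknozov both end in -v yet inflect differently (miven, nunuknozov), so the final letter is not what conditions the rule; the number of vowels is.
"liwetob" has 3 vowels. The stems with 3 vowels (nuknozov → nunuknozov, mihehet → mimihehet, defulfit → dedefulfit) repeat the first consonant+vowel as a prefix.
So liwetob → liliwetob.

liliwetob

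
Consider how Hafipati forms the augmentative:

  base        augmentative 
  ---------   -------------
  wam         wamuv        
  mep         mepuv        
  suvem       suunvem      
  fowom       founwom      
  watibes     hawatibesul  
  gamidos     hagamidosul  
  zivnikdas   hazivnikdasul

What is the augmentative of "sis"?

sisuv

"sis" has 1 vowel. The stems with 1 vowel (wam → wamuv, mep → mepuv) add -uv.
The other patterns: stems with 2 vowels insert -un- after the first vowel; stems with 3 vowels add ha- … -ul around the stem.
So sis → sisuv.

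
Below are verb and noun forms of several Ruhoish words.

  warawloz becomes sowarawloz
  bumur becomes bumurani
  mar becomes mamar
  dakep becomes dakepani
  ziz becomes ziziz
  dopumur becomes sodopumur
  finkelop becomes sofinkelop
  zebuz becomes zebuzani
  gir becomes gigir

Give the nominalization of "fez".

fefez

mar and bumur both end in -r yet inflect differently (mamar, bumurani), so the final letter is not what conditions the rule; the number of vowels is.
"fez" has 1 vowel. The stems with 1 vowel (mar → mamar, gir → gigir, ziz → ziziz) repeat the first consonant+vowel as a prefix.
The other patterns: stems with 2 vowels add -ani; stems with 3 vowels add the prefix so-.
So fez → fefez.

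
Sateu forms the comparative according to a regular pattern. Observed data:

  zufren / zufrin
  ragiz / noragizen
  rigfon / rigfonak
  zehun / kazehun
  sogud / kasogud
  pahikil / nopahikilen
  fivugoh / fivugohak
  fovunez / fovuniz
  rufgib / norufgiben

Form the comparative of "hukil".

ragiz and fovunez both end in -z yet inflect differently (noragizen, fovuniz), so the final letter is not what conditions the rule; the last vowel is.
"hukil" has last vowel 'i'. The stems whose last vowel is 'i' (pahikil → nopahikilen, rufgib → norufgiben, ragiz → noragizen) add no- … -en around the stem.
The other patterns: stems whose last vowel is 'e' change the last vowel to 'i'; stems whose last vowel is 'o' add -ak; stems whose last vowel is 'u' add the prefix ka-.
So hukil → nohukilen.

nohukilen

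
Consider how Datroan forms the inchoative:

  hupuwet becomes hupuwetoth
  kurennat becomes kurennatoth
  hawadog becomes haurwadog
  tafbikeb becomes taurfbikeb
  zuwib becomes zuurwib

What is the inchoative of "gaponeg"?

gaurponeg

"gaponeg" ends in -g. The one such stem in the data (hawadog → haurwadog) inserts -ur- after the first vowel (as do zuwib, tafbikeb), so the same rule applies.
The other pattern: stems ending in -t add -oth.
So gaponeg → gaurponeg.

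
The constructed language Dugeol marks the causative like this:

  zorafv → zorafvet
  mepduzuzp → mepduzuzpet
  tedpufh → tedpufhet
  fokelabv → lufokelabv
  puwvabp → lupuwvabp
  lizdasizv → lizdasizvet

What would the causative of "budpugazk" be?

budpugazket

fokelabv and zorafv both end in -v yet inflect differently (lufokelabv, zorafvet), so the final letter is not what conditions the rule; the second-to-last letter is.
"budpugazk" has second-to-last letter 'z'. The stems whose second-to-last letter is 'z' (lizdasizv → lizdasizvet, mepduzuzp → mepduzuzpet) add -et.
The other pattern: stems whose second-to-last letter is 'b' add the prefix lu-.
So budpugazk → budpugazket.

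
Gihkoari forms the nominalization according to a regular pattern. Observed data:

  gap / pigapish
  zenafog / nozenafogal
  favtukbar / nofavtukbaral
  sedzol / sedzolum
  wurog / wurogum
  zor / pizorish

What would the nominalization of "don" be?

pidonish

"don" has 1 vowel. The stems with 1 vowel (zor → pizorish, gap → pigapish) add pi- … -ish around the stem.
The other patterns: stems with 2 vowels add -um; stems with 3 vowels add no- … -al around the stem.
So don → pidonish.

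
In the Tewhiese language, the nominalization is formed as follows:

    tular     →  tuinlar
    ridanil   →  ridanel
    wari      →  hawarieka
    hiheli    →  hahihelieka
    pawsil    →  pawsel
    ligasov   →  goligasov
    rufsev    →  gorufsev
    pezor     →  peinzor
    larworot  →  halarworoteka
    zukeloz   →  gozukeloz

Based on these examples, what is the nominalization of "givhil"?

givhel

"givhil" ends in -l. The stems ending in -l (pawsil → pawsel, ridanil → ridanel) change the last vowel to 'e'.
So givhil → givhel.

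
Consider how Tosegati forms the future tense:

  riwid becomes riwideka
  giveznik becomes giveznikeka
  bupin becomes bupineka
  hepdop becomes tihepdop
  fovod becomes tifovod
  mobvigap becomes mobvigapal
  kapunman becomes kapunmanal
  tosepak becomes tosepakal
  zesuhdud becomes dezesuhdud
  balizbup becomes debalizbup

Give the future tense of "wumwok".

tiwumwok

riwid and fovod both end in -d yet inflect differently (riwideka, tifovod), so the final letter is not what conditions the rule; the last vowel is.
"wumwok" has last vowel 'o'. The stems whose last vowel is 'o' (hepdop → tihepdop, fovod → tifovod) add the prefix ti-.
The other patterns: stems whose last vowel is 'i' add -eka; stems whose last vowel is 'a' add -al; stems whose last vowel is 'u' add the prefix de-.
So wumwok → tiwumwok.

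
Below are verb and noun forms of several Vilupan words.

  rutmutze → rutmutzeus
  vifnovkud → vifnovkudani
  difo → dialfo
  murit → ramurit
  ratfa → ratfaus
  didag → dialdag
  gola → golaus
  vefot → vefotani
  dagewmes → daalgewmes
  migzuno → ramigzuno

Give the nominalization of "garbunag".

"garbunag" begins with g-. The one such stem in the data (gola → golaus) adds -us, so the same rule applies.
So garbunag → garbunagus.

garbunagus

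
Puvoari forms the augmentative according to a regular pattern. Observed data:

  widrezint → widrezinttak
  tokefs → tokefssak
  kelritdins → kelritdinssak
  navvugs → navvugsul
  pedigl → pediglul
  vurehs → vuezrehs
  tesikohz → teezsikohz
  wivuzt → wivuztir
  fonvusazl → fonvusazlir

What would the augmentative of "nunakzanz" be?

"nunakzanz" has second-to-last letter 'n'. The stems whose second-to-last letter is 'n' (widrezint → widrezinttak, kelritdins → kelritdinssak) double the final consonant and add -ak.
The other patterns: stems whose second-to-last letter is 'g' add -ul; stems whose second-to-last letter is 'h' insert -ez- after the first vowel; stems whose second-to-last letter is 'z' add -ir.
So nunakzanz → nunakzanzzak.

nunakzanzzak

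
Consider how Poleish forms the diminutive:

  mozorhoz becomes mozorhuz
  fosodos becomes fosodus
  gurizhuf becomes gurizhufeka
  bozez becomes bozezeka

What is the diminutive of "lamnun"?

"lamnun" has last vowel 'u'. The one such stem in the data (gurizhuf → gurizhufeka) adds -eka, so the same rule applies.
The other pattern: stems whose last vowel is 'o' change the last vowel to 'u'.
So lamnun → lamnuneka.

lamnuneka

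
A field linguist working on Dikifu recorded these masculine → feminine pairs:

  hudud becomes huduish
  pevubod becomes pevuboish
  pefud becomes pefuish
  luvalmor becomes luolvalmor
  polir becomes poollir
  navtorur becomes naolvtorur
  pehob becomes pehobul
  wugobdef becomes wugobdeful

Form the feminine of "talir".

taollir

pevubod and luvalmor both have last vowel 'o' yet inflect differently (pevuboish, luolvalmor), so the last vowel is not what conditions the rule; the final letter is.
"talir" ends in -r. The stems ending in -r (luvalmor → luolvalmor, polir → poollir, navtorur → naolvtorur) insert -ol- after the first vowel.
The other patterns: stems ending in -d drop the final letter and add -ish; stems ending in -b or -f add -ul.
So talir → taollir.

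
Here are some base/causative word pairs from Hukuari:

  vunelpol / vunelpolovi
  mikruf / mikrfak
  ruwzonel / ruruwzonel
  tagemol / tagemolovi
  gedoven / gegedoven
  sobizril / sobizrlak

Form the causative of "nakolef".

ruwzonel and vunelpol both end in -l yet inflect differently (ruruwzonel, vunelpolovi), so the final letter is not what conditions the rule; the last vowel is.
"nakolef" has last vowel 'e'. The stems whose last vowel is 'e' (ruwzonel → ruruwzonel, gedoven → gegedoven) repeat the first consonant+vowel as a prefix.
The other patterns: stems whose last vowel is 'o' add -ovi; stems whose last vowel is 'i' or 'u' delete the last vowel and add -ak.
So nakolef → nanakolef.

nanakolef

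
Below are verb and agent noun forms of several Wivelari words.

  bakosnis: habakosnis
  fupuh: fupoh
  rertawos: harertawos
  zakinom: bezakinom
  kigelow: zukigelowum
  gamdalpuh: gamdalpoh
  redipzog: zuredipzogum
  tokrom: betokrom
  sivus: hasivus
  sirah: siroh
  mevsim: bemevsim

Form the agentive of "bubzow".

redipzog and zakinom both have last vowel 'o' yet inflect differently (zuredipzogum, bezakinom), so the last vowel is not what conditions the rule; the final letter is.
"bubzow" ends in -w. The one such stem in the data (kigelow → zukigelowum) adds zu- … -um around the stem, so the same rule applies.
The other patterns: stems ending in -h change the last vowel to 'o'; stems ending in -m add the prefix be-; stems ending in -s add the prefix ha-.
So bubzow → zububzowum.

zububzowum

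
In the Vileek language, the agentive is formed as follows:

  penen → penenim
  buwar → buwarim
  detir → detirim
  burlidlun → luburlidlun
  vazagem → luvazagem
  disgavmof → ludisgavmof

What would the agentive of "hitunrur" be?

penen and burlidlun both end in -n yet inflect differently (penenim, luburlidlun), so the final letter is not what conditions the rule; the number of vowels is.
"hitunrur" has 3 vowels. The stems with 3 vowels (burlidlun → luburlidlun, vazagem → luvazagem, disgavmof → ludisgavmof) add the prefix lu-.
So hitunrur → luhitunrur.

luhitunrur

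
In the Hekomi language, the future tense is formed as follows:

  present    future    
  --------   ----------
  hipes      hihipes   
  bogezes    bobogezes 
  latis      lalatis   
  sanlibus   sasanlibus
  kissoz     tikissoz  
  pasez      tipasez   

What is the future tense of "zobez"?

tizobez

"zobez" ends in -z. The stems ending in -z (kissoz → tikissoz, pasez → tipasez) add the prefix ti-.
The other pattern: stems ending in -s repeat the first consonant+vowel as a prefix.
So zobez → tizobez.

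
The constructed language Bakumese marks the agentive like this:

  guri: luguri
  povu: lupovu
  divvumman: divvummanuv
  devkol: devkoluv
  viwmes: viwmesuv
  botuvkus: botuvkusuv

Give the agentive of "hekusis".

"hekusis" ends in a consonant. The stems ending in a consonant (divvumman → divvummanuv, devkol → devkoluv, viwmes → viwmesuv) add -uv.
The other pattern: stems ending in a vowel add the prefix lu-.
So hekusis → hekusisuv.

hekusisuv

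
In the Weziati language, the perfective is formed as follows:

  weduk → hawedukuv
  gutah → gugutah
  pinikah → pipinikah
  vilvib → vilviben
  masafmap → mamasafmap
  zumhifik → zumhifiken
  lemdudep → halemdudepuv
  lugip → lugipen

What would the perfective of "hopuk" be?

masafmap and lugip both end in -p yet inflect differently (mamasafmap, lugipen), so the final letter is not what conditions the rule; the last vowel is.
"hopuk" has last vowel 'u'. The one such stem in the data (weduk → hawedukuv) adds ha- … -uv around the stem, so the same rule applies.
So hopuk → hahopukuv.

hahopukuv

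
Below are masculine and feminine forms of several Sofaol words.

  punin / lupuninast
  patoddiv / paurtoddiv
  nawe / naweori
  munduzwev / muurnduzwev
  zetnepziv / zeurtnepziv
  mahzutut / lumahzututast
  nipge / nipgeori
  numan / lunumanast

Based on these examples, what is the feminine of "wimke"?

munduzwev and nawe both have last vowel 'e' yet inflect differently (muurnduzwev, naweori), so the last vowel is not what conditions the rule; the final letter is.
"wimke" ends in -e. The stems ending in -e (nawe → naweori, nipge → nipgeori) add -ori.
The other patterns: stems ending in -v insert -ur- after the first vowel; stems ending in -n or -t add lu- … -ast around the stem.
So wimke → wimkeori.

wimkeori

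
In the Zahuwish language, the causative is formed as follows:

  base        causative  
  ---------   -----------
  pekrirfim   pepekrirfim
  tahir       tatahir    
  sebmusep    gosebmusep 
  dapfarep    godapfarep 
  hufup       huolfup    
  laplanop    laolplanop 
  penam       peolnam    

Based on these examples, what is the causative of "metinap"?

meoltinap

"metinap" has last vowel 'a'. The one such stem in the data (penam → peolnam) inserts -ol- after the first vowel (as do hufup, laplanop), so the same rule applies.
The other patterns: stems whose last vowel is 'i' repeat the first consonant+vowel as a prefix; stems whose last vowel is 'e' add the prefix go-.
So metinap → meoltinap.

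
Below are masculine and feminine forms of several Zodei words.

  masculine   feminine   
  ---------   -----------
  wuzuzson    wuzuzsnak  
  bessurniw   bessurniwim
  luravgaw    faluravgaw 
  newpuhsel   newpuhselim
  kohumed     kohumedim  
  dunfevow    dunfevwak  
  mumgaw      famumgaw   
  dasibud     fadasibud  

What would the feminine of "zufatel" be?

dunfevow and bessurniw both end in -w yet inflect differently (dunfevwak, bessurniwim), so the final letter is not what conditions the rule; the last vowel is.
"zufatel" has last vowel 'e'. The stems whose last vowel is 'e' (newpuhsel → newpuhselim, kohumed → kohumedim) add -im.
So zufatel → zufatelim.

zufatelim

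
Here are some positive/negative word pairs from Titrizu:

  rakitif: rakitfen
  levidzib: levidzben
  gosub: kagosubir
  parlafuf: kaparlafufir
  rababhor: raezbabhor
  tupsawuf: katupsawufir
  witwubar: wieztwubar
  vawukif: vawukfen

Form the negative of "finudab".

"finudab" has last vowel 'a'. The one such stem in the data (witwubar → wieztwubar) inserts -ez- after the first vowel (as does rababhor), so the same rule applies.
The other patterns: stems whose last vowel is 'u' add ka- … -ir around the stem; stems whose last vowel is 'i' delete the last vowel and add -en.
So finudab → fieznudab.

fieznudab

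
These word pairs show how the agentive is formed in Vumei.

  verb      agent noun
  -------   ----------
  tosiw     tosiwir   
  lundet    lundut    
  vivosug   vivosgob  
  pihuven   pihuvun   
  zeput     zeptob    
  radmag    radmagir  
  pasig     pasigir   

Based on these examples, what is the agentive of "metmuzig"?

zeput and lundet both end in -t yet inflect differently (zeptob, lundut), so the final letter is not what conditions the rule; the last vowel is.
"metmuzig" has last vowel 'i'. The stems whose last vowel is 'i' (pasig → pasigir, tosiw → tosiwir) add -ir.
The other patterns: stems whose last vowel is 'u' delete the last vowel and add -ob; stems whose last vowel is 'e' change the last vowel to 'u'.
So metmuzig → metmuzigir.

metmuzigir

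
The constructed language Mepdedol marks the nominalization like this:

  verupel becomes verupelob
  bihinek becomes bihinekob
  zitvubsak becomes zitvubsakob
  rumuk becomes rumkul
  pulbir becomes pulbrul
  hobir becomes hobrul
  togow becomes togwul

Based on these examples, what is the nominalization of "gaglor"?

gaglrul

bihinek and rumuk both end in -k yet inflect differently (bihinekob, rumkul), so the final letter is not what conditions the rule; the number of vowels is.
"gaglor" has 2 vowels. The stems with 2 vowels (rumuk → rumkul, pulbir → pulbrul, hobir → hobrul) delete the last vowel and add -ul.
So gaglor → gaglrul.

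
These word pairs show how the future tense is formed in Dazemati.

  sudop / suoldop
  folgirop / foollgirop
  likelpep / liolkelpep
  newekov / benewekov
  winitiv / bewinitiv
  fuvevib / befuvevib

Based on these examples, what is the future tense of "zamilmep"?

sudop and newekov both have last vowel 'o' yet inflect differently (suoldop, benewekov), so the last vowel is not what conditions the rule; the final letter is.
"zamilmep" ends in -p. The stems ending in -p (sudop → suoldop, folgirop → foollgirop, likelpep → liolkelpep) insert -ol- after the first vowel.
The other pattern: stems ending in -b or -v add the prefix be-.
So zamilmep → zaolmilmep.

zaolmilmep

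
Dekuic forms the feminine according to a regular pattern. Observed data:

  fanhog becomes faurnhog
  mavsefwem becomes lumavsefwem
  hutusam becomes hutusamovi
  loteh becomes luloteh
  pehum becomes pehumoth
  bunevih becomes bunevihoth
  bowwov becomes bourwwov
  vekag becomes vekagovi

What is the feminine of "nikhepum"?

nikhepumoth

"nikhepum" has last vowel 'u'. The one such stem in the data (pehum → pehumoth) adds -oth, so the same rule applies.
So nikhepum → nikhepumoth.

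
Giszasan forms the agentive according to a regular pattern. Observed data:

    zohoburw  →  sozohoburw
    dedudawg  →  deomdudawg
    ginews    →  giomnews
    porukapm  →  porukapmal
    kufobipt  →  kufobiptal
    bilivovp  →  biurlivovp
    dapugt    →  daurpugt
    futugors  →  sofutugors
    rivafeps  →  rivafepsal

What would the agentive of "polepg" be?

polepgal

"polepg" has second-to-last letter 'p'. The stems whose second-to-last letter is 'p' (rivafeps → rivafepsal, porukapm → porukapmal, kufobipt → kufobiptal) add -al.
So polepg → polepgal.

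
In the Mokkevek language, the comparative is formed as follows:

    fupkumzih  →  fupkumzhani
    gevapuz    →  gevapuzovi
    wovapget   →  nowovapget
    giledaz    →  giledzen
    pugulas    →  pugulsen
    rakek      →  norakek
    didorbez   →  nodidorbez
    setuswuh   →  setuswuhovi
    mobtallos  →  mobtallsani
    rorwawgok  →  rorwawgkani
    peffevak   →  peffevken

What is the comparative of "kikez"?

nokikez

giledaz and gevapuz both end in -z yet inflect differently (giledzen, gevapuzovi), so the final letter is not what conditions the rule; the last vowel is.
"kikez" has last vowel 'e'. The stems whose last vowel is 'e' (didorbez → nodidorbez, wovapget → nowovapget, rakek → norakek) add the prefix no-.
The other patterns: stems whose last vowel is 'a' delete the last vowel and add -en; stems whose last vowel is 'u' add -ovi; stems whose last vowel is 'i' or 'o' delete the last vowel and add -ani.
So kikez → nokikez.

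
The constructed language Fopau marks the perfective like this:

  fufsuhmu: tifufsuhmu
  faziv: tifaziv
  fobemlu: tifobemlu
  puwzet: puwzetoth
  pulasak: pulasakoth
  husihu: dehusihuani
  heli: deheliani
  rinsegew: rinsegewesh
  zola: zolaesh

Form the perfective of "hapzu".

"hapzu" begins with h-. The stems beginning with h- (husihu → dehusihuani, heli → deheliani) add de- … -ani around the stem.
So hapzu → dehapzuani.

dehapzuani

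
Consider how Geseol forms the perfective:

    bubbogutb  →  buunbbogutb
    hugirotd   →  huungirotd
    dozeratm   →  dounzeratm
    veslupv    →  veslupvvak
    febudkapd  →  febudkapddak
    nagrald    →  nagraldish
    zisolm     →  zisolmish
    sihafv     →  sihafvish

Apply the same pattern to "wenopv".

wenopvvak

"wenopv" has second-to-last letter 'p'. The stems whose second-to-last letter is 'p' (veslupv → veslupvvak, febudkapd → febudkapddak) double the final consonant and add -ak.
The other patterns: stems whose second-to-last letter is 't' insert -un- after the first vowel; stems whose second-to-last letter is 'f' or 'l' add -ish.
So wenopv → wenopvvak.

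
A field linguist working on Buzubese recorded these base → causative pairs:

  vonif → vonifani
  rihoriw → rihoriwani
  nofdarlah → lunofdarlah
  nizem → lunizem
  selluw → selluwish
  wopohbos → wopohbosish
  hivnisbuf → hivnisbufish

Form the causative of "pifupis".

rihoriw and selluw both end in -w yet inflect differently (rihoriwani, selluwish), so the final letter is not what conditions the rule; the last vowel is.
"pifupis" has last vowel 'i'. The stems whose last vowel is 'i' (vonif → vonifani, rihoriw → rihoriwani) add -ani.
The other patterns: stems whose last vowel is 'a' or 'e' add the prefix lu-; stems whose last vowel is 'o' or 'u' add -ish.
So pifupis → pifupisani.

pifupisani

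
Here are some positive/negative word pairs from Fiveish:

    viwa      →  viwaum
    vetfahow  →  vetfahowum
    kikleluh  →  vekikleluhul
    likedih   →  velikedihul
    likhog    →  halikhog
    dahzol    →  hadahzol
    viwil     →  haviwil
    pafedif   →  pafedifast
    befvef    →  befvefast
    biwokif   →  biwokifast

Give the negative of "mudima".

mudimaum

vetfahow and likhog both have last vowel 'o' yet inflect differently (vetfahowum, halikhog), so the last vowel is not what conditions the rule; the final letter is.
"mudima" ends in -a. The one such stem in the data (viwa → viwaum) adds -um, so the same rule applies.
The other patterns: stems ending in -h add ve- … -ul around the stem; stems ending in -g or -l add the prefix ha-; stems ending in -f add -ast.
So mudima → mudimaum.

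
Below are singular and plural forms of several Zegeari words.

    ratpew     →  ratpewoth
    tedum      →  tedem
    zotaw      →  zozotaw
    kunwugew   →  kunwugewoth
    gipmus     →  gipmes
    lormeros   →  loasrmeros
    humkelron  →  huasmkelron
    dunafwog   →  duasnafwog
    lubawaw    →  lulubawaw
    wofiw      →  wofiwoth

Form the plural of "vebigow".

"vebigow" has last vowel 'o'. The stems whose last vowel is 'o' (dunafwog → duasnafwog, lormeros → loasrmeros, humkelron → huasmkelron) insert -as- after the first vowel.
So vebigow → veasbigow.

veasbigow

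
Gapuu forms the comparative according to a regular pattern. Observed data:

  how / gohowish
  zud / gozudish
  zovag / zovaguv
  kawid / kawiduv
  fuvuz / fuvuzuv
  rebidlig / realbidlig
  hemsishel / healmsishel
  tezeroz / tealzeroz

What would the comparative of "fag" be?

gofagish

zud and kawid both end in -d yet inflect differently (gozudish, kawiduv), so the final letter is not what conditions the rule; the number of vowels is.
"fag" has 1 vowel. The stems with 1 vowel (how → gohowish, zud → gozudish) add go- … -ish around the stem.
So fag → gofagish.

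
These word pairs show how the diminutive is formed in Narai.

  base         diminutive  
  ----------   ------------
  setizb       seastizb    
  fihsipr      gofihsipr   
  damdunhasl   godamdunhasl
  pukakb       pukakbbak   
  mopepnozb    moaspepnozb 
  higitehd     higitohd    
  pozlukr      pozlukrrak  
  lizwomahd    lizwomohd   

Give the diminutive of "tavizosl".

pukakb and mopepnozb both end in -b yet inflect differently (pukakbbak, moaspepnozb), so the final letter is not what conditions the rule; the second-to-last letter is.
"tavizosl" has second-to-last letter 's'. The one such stem in the data (damdunhasl → godamdunhasl) adds the prefix go-, so the same rule applies.
The other patterns: stems whose second-to-last letter is 'k' double the final consonant and add -ak; stems whose second-to-last letter is 'h' change the last vowel to 'o'; stems whose second-to-last letter is 'z' insert -as- after the first vowel.
So tavizosl → gotavizosl.

gotavizosl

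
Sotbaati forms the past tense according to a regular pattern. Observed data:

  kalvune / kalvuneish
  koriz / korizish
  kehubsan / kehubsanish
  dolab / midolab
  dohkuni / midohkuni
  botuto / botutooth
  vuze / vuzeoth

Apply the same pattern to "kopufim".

kopufimish

kalvune and vuze both end in -e yet inflect differently (kalvuneish, vuzeoth), so the final letter is not what conditions the rule; the first letter is.
"kopufim" begins with k-. The stems beginning with k- (kalvune → kalvuneish, koriz → korizish, kehubsan → kehubsanish) add -ish.
So kopufim → kopufimish.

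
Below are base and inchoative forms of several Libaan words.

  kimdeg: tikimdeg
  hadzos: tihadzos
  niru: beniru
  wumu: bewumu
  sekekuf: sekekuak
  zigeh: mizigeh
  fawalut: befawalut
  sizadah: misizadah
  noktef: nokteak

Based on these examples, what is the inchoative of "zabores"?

zigeh and noktef both have last vowel 'e' yet inflect differently (mizigeh, nokteak), so the last vowel is not what conditions the rule; the final letter is.
"zabores" ends in -s. The one such stem in the data (hadzos → tihadzos) adds the prefix ti-, so the same rule applies.
So zabores → tizabores.

tizabores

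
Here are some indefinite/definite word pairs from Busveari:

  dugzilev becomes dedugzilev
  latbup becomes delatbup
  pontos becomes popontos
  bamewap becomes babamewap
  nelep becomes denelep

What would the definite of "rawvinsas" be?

rarawvinsas

nelep and bamewap both end in -p yet inflect differently (denelep, babamewap), so the final letter is not what conditions the rule; the last vowel is.
"rawvinsas" has last vowel 'a'. The one such stem in the data (bamewap → babamewap) repeats the first consonant+vowel as a prefix (as does pontos), so the same rule applies.
So rawvinsas → rarawvinsas.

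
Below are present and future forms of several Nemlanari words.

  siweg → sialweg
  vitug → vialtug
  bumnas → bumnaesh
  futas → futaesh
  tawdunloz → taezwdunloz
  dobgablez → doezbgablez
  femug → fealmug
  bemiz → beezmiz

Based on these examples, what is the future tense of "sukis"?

sukiesh

"sukis" ends in -s. The stems ending in -s (futas → futaesh, bumnas → bumnaesh) drop the final letter and add -esh.
So sukis → sukiesh.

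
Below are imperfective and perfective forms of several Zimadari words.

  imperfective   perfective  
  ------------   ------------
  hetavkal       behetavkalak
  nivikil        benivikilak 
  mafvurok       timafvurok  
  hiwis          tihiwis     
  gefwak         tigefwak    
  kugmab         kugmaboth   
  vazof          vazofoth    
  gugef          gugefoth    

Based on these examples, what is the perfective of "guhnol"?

"guhnol" ends in -l. The stems ending in -l (hetavkal → behetavkalak, nivikil → benivikilak) add be- … -ak around the stem.
The other patterns: stems ending in -k or -s add the prefix ti-; stems ending in -b or -f add -oth.
So guhnol → beguhnolak.

beguhnolak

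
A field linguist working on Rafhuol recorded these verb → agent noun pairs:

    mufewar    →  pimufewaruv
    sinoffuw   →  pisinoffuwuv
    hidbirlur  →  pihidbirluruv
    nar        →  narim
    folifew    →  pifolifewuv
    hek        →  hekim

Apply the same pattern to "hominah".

hidbirlur and nar both end in -r yet inflect differently (pihidbirluruv, narim), so the final letter is not what conditions the rule; the number of vowels is.
"hominah" has 3 vowels. The stems with 3 vowels (hidbirlur → pihidbirluruv, folifew → pifolifewuv, sinoffuw → pisinoffuwuv) add pi- … -uv around the stem.
So hominah → pihominahuv.

pihominahuv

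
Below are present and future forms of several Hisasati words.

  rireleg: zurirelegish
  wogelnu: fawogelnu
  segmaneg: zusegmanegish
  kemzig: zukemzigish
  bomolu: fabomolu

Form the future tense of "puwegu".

fapuwegu

rireleg and wogelnu both have 3 vowels yet inflect differently (zurirelegish, fawogelnu), so the number of vowels is not what conditions the rule; the final letter is.
"puwegu" ends in -u. The stems ending in -u (wogelnu → fawogelnu, bomolu → fabomolu) add the prefix fa-.
So puwegu → fapuwegu.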